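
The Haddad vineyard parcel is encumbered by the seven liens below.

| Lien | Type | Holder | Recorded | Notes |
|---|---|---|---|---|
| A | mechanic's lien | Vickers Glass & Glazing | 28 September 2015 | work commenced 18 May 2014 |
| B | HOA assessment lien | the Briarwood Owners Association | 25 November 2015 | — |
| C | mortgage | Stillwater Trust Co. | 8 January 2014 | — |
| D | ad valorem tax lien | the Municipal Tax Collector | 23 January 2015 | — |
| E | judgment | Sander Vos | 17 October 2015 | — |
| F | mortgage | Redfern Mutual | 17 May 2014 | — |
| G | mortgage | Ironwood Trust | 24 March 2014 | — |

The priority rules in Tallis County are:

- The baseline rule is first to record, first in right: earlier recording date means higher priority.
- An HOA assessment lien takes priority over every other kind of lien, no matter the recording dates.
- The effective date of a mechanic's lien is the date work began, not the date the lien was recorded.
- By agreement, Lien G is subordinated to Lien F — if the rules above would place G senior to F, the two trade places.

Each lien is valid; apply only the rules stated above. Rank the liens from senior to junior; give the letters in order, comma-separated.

Effective dates after the stated exceptions: A relates back to 18 May 2014 (work commenced).
B is an HOA assessment lien, so it outranks all other liens regardless of date.
Among the remaining liens, by effective date: C (8 January 2014), G (24 March 2014), F (17 May 2014), A (18 May 2014), D (23 January 2015), E (17 October 2015).
The subordination applies — G was senior to F — so G and F swap.

B, C, F, G, A, D, E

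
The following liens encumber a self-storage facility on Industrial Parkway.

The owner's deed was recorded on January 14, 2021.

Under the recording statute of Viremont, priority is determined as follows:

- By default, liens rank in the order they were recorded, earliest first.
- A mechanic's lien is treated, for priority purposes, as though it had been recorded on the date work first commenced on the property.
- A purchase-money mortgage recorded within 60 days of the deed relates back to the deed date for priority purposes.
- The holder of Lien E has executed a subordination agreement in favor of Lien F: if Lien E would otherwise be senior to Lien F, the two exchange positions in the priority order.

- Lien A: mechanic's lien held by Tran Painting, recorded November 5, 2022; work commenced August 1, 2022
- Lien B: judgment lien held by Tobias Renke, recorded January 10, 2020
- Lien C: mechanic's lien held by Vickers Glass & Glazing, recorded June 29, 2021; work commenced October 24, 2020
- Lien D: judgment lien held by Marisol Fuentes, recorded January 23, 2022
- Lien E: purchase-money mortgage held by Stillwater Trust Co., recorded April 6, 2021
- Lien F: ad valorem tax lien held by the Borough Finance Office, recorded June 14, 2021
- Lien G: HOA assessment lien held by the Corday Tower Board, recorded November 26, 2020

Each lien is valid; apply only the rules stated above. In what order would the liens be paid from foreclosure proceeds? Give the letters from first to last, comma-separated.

Effective dates after the stated exceptions: A is treated as recorded August 1, 2022, the work-commencement date; C is treated as recorded October 24, 2020, the work-commencement date; E missed the 60-day window (82 days after the deed), so its recording date stands.
Sorted by effective date: B (January 10, 2020), C (October 24, 2020), G (November 26, 2020), E (April 6, 2021), F (June 14, 2021), D (January 23, 2022), A (August 1, 2022).
Because E would otherwise rank above F, the subordination swaps them.

B, C, G, F, E, D, A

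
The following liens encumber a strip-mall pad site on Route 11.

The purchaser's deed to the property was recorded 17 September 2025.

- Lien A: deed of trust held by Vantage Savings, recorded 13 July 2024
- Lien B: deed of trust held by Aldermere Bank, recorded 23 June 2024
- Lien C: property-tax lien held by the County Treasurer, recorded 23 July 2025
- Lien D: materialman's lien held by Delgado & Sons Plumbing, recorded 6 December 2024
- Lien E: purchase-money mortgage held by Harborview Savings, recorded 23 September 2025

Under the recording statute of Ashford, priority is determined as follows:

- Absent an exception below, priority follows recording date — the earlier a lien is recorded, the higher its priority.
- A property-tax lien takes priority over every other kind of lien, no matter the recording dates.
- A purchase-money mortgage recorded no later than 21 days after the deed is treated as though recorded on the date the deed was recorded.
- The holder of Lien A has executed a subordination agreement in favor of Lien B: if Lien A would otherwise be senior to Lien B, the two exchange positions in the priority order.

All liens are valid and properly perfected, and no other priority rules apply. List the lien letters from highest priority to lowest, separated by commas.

Adjusting effective dates: E was recorded within the 21-day window, so its effective date is the deed date 17 September 2025.
C is a property-tax lien, so it outranks all other liens regardless of date.
Remaining liens by effective date: B (23 June 2024), A (13 July 2024), D (6 December 2024), E (17 September 2025).
Since A is not senior to B, the subordination leaves the order unchanged.

C, B, A, D, E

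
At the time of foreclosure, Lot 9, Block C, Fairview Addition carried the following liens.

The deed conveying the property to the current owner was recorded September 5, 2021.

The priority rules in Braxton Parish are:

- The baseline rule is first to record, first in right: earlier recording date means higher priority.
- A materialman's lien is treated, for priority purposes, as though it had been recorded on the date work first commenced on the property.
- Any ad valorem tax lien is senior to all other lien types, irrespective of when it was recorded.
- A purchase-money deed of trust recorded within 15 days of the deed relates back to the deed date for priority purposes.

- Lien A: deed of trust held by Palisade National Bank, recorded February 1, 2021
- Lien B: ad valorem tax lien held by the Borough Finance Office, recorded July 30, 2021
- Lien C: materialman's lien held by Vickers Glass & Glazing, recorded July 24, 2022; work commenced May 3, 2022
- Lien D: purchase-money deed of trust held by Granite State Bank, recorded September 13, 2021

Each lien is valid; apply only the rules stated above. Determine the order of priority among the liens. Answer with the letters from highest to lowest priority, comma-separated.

First, effective dates: C relates back to May 3, 2022 (work commenced); D relates back to the deed date September 5, 2021.
B is an ad valorem tax lien and takes priority over every other lien.
Ordering the rest by effective date: A (February 1, 2021), D (September 5, 2021), C (May 3, 2022).

B, A, D, C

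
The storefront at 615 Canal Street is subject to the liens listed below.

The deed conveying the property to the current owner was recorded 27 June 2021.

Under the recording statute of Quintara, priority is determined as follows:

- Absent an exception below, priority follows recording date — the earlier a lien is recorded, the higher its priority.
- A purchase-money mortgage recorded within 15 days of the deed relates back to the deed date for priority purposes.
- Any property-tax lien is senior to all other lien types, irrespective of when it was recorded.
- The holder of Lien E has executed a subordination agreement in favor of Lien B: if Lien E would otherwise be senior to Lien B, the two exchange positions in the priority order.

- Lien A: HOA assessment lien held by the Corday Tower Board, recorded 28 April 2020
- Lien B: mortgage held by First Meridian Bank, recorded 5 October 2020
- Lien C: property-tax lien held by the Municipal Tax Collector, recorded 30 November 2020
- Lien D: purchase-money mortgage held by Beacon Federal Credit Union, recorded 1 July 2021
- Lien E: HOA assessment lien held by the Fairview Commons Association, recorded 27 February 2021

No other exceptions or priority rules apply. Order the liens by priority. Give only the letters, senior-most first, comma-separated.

Effective dates after the stated exceptions: D was recorded within the 15-day window, so its effective date is the deed date 27 June 2021.
C is a property-tax lien and takes priority over every other lien.
The other liens, earliest effective date first: A (28 April 2020), B (5 October 2020), E (27 February 2021), D (27 June 2021).
E is already junior to B, so the subordination agreement changes nothing.

C, A, B, E, D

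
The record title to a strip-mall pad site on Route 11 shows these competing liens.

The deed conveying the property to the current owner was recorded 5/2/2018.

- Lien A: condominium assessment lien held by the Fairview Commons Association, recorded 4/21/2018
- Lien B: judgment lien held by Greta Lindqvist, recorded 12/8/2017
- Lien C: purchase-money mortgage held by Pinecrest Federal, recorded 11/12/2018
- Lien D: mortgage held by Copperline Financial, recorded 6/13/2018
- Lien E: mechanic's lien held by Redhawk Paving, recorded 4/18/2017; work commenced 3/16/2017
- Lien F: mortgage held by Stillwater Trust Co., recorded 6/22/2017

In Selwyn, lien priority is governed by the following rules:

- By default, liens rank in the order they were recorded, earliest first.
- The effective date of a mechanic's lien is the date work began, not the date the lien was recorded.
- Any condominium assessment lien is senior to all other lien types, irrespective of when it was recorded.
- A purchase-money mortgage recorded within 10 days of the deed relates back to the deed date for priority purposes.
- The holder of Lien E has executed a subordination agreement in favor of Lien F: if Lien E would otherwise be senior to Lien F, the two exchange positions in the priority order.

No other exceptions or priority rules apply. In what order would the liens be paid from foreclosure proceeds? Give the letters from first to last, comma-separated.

Adjusting effective dates: C was recorded 194 days after the deed, outside the 10-day window, so it keeps its recording date; E is treated as recorded 3/16/2017, the work-commencement date.
A is a condominium assessment lien and takes priority over every other lien.
The other liens, earliest effective date first: E (3/16/2017), F (6/22/2017), B (12/8/2017), D (6/13/2018), C (11/12/2018).
Because E would otherwise rank above F, the subordination swaps them.

A, F, E, B, D, C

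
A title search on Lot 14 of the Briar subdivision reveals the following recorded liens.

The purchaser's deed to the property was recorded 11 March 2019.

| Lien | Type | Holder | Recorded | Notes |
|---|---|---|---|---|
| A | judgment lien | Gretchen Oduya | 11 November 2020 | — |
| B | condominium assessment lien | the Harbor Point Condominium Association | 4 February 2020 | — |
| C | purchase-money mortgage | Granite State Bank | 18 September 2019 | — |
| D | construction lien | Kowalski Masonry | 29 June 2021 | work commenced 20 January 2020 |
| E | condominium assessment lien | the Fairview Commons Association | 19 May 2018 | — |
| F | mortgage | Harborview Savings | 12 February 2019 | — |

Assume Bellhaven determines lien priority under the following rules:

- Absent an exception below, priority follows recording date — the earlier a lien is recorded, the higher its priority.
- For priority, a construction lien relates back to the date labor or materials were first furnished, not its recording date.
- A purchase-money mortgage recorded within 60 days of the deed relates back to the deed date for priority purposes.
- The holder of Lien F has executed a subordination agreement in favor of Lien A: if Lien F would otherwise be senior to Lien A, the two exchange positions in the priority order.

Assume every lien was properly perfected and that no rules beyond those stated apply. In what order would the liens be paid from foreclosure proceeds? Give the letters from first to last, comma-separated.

E, A, C, D, B, F

Adjusting effective dates: C missed the 60-day window (191 days after the deed), so its recording date stands; D is treated as recorded 20 January 2020, the work-commencement date.
Ordering by effective date: E (19 May 2018), F (12 February 2019), C (18 September 2019), D (20 January 2020), B (4 February 2020), A (11 November 2020).
Because F would otherwise rank above A, the subordination swaps them.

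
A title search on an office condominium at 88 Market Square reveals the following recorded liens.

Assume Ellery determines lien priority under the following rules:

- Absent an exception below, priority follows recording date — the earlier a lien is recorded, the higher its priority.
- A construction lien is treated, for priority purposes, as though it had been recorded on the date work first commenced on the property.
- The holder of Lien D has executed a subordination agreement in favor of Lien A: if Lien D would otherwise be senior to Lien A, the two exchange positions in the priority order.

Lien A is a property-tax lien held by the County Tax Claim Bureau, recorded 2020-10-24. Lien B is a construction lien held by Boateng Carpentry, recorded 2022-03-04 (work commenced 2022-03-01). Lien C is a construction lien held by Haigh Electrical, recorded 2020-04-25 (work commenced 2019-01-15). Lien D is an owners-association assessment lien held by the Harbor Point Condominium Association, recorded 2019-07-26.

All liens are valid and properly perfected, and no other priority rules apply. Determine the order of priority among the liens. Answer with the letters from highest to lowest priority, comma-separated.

First, effective dates: B is treated as recorded 2022-03-01, the work-commencement date; C is treated as recorded 2019-01-15, the work-commencement date.
Ordering by effective date: C (2019-01-15), D (2019-07-26), A (2020-10-24), B (2022-03-01).
Because D would otherwise rank above A, the subordination swaps them.

C, A, D, B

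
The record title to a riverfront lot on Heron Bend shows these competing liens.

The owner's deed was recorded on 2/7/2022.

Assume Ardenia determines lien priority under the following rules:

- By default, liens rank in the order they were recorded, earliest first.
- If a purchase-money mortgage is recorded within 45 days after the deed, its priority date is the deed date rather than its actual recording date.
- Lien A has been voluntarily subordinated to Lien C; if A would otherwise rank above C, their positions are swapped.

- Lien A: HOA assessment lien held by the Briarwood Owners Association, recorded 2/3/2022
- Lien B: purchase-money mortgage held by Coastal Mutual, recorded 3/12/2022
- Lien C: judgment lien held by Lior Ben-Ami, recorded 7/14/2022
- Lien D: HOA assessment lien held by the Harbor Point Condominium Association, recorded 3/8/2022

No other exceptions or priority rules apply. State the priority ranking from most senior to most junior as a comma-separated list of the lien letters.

C, B, D, A

Effective dates: B's effective date is the deed date, 2/7/2022.
Sorted by effective date: A (2/3/2022), B (2/7/2022), D (3/8/2022), C (7/14/2022).
Because A would otherwise rank above C, the subordination swaps them.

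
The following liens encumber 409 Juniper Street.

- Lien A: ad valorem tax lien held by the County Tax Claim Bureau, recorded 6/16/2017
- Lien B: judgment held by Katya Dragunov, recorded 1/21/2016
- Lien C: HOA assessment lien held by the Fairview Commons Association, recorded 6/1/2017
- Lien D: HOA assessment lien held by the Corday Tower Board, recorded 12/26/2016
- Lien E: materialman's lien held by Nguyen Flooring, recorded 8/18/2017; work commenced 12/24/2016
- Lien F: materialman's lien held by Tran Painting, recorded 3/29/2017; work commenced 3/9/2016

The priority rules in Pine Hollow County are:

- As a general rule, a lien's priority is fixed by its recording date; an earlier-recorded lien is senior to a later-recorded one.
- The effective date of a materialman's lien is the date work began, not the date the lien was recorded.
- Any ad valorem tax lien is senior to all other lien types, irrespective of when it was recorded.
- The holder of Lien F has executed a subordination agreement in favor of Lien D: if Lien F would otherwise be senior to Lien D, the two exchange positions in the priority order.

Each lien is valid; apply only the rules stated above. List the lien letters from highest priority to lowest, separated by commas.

Effective dates after the stated exceptions: E relates back to 12/24/2016 (work commenced); F relates back to 3/9/2016 (work commenced).
A, as an ad valorem tax lien, has superpriority and ranks first.
Among the remaining liens, by effective date: B (1/21/2016), F (3/9/2016), E (12/24/2016), D (12/26/2016), C (6/1/2017).
The subordination applies — F was senior to D — so F and D swap.

A, B, D, E, F, C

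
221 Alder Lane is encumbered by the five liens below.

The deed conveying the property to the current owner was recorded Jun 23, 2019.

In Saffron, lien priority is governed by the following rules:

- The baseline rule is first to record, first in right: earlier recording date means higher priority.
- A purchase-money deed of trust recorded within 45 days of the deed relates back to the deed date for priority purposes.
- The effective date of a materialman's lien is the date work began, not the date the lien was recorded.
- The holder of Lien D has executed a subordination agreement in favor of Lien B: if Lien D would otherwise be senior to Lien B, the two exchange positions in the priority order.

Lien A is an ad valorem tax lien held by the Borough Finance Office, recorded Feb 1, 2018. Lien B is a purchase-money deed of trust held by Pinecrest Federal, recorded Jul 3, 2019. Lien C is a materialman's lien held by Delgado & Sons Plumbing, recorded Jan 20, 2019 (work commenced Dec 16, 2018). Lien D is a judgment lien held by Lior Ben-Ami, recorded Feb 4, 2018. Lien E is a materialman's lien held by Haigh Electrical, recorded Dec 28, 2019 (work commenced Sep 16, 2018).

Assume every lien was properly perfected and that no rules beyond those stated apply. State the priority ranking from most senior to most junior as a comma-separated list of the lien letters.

A, B, E, C, D

First, effective dates: B relates back to the deed date Jun 23, 2019; C's effective date is Dec 16, 2018, when work began; E's effective date is Sep 16, 2018, when work began.
By effective date: A (Feb 1, 2018), D (Feb 4, 2018), E (Sep 16, 2018), C (Dec 16, 2018), B (Jun 23, 2019).
The subordination applies — D was senior to B — so D and B swap.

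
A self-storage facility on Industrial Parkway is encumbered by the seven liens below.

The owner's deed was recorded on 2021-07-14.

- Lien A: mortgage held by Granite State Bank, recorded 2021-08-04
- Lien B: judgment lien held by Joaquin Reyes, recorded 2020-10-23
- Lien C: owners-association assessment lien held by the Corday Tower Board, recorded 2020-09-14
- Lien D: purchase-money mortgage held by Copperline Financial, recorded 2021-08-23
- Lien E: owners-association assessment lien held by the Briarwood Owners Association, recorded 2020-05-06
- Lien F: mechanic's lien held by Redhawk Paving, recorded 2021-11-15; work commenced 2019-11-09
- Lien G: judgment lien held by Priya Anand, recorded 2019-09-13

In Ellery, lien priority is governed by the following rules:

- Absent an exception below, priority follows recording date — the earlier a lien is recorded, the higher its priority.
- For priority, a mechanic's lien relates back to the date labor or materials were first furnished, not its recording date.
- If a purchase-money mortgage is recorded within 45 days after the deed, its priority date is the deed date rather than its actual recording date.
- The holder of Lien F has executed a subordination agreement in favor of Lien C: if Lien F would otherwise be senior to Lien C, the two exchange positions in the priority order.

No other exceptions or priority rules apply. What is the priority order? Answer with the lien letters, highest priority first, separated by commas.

G, C, E, F, B, D, A

First, effective dates: D was recorded within the 45-day window, so its effective date is the deed date 2021-07-14; F's effective date is 2019-11-09, when work began.
Ordering by effective date: G (2019-09-13), F (2019-11-09), E (2020-05-06), C (2020-09-14), B (2020-10-23), D (2021-07-14), A (2021-08-04).
The subordination applies — F was senior to C — so F and C swap.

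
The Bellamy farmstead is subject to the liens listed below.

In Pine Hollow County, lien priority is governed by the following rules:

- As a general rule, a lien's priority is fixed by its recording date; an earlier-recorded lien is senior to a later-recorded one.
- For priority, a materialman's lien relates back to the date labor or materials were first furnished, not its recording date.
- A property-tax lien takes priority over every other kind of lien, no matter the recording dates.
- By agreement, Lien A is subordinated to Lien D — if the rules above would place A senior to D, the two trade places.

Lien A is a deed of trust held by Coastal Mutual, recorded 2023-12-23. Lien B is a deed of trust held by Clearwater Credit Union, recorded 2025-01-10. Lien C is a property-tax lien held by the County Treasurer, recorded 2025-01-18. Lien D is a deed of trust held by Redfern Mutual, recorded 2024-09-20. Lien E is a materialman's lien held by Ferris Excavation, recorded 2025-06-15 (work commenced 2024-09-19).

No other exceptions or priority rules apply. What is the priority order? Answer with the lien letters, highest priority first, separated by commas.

C, D, E, A, B

Effective dates after the stated exceptions: E relates back to 2024-09-19 (work commenced).
C is a property-tax lien and takes priority over every other lien.
Remaining liens by effective date: A (2023-12-23), E (2024-09-19), D (2024-09-20), B (2025-01-10).
The subordination applies — A was senior to D — so A and D swap.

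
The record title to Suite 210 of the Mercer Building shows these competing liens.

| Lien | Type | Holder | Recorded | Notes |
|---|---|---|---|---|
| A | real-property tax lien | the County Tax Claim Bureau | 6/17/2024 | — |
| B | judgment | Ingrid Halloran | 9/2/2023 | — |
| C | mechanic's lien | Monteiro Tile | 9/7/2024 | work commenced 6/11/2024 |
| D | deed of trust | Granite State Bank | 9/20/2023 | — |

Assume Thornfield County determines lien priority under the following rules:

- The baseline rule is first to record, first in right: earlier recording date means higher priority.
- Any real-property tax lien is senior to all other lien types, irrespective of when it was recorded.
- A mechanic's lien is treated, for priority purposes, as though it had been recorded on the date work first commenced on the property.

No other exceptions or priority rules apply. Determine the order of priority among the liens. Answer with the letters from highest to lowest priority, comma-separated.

A, B, D, C

First, effective dates: C relates back to 6/11/2024 (work commenced).
As a real-property tax lien, A is senior to every other lien.
Ordering the rest by effective date: B (9/2/2023), D (9/20/2023), C (6/11/2024).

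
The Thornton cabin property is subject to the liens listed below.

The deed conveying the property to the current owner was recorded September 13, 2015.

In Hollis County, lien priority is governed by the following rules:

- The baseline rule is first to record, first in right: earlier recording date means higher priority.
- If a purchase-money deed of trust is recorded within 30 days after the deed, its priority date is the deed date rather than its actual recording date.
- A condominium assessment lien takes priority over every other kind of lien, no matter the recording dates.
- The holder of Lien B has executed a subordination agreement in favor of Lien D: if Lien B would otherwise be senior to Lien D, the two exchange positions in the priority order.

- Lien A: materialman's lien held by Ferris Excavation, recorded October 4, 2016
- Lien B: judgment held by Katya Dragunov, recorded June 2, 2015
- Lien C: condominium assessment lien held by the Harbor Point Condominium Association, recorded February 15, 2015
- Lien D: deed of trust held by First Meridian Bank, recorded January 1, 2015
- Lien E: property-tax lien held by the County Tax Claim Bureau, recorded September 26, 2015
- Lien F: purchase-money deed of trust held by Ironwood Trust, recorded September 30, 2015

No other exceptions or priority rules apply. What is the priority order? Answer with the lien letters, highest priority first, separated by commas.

C, D, B, F, E, A

Effective dates after the stated exceptions: F's effective date is the deed date, September 13, 2015.
C, as a condominium assessment lien, has superpriority and ranks first.
Among the remaining liens, by effective date: D (January 1, 2015), B (June 2, 2015), F (September 13, 2015), E (September 26, 2015), A (October 4, 2016).
B is already junior to D, so the subordination agreement changes nothing.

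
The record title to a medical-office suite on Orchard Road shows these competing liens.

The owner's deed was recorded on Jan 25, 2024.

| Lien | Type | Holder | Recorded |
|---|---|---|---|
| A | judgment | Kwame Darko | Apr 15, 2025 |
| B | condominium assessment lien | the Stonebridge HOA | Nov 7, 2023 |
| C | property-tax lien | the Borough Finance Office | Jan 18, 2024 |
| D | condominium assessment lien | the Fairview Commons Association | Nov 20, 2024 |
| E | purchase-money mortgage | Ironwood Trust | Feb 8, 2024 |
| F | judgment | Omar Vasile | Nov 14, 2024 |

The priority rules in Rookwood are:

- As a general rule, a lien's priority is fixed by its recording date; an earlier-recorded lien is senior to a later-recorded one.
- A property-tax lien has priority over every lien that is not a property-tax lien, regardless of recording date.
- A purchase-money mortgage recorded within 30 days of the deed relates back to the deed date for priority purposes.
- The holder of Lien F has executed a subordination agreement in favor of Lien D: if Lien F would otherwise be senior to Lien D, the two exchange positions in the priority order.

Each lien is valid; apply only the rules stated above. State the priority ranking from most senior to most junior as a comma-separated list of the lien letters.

C, B, E, D, F, A

Effective dates after the stated exceptions: E was recorded within the 30-day window, so its effective date is the deed date Jan 25, 2024.
As a property-tax lien, C is senior to every other lien.
Remaining liens by effective date: B (Nov 7, 2023), E (Jan 25, 2024), F (Nov 14, 2024), D (Nov 20, 2024), A (Apr 15, 2025).
Because F would otherwise rank above D, the subordination swaps them.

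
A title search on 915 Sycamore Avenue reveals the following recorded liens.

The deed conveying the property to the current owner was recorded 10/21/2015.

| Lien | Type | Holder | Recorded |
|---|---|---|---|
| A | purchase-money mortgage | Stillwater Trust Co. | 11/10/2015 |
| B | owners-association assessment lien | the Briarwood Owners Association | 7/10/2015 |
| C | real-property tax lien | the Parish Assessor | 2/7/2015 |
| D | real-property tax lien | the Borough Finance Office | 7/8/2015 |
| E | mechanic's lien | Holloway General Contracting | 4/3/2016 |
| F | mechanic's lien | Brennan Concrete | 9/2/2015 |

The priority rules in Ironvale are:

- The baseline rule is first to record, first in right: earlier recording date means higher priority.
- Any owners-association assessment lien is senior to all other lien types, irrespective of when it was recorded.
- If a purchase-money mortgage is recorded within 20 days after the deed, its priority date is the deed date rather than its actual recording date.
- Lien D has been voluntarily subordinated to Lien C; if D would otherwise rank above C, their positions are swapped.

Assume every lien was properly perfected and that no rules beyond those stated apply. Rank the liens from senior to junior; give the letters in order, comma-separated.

B, C, D, F, A, E

Effective dates after the stated exceptions: A's effective date is the deed date, 10/21/2015.
B is an owners-association assessment lien and takes priority over every other lien.
The other liens, earliest effective date first: C (2/7/2015), D (7/8/2015), F (9/2/2015), A (10/21/2015), E (4/3/2016).
D is already junior to C, so the subordination agreement changes nothing.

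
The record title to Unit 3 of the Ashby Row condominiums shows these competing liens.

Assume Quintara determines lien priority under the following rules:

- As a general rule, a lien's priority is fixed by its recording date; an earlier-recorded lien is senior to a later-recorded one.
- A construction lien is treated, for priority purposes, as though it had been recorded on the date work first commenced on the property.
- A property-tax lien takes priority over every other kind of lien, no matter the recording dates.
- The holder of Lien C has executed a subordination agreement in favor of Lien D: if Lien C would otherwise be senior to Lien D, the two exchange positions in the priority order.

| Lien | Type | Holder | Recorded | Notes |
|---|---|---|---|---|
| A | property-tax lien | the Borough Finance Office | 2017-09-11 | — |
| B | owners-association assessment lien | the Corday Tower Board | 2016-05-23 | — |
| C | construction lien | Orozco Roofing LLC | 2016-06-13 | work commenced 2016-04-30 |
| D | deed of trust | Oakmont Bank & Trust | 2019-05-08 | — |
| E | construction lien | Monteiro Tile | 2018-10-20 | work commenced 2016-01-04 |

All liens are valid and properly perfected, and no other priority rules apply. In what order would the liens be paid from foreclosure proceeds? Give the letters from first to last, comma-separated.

Effective dates: C is treated as recorded 2016-04-30, the work-commencement date; E is treated as recorded 2016-01-04, the work-commencement date.
A, as a property-tax lien, has superpriority and ranks first.
The other liens, earliest effective date first: E (2016-01-04), C (2016-04-30), B (2016-05-23), D (2019-05-08).
The subordination applies — C was senior to D — so C and D swap.

A, E, D, B, C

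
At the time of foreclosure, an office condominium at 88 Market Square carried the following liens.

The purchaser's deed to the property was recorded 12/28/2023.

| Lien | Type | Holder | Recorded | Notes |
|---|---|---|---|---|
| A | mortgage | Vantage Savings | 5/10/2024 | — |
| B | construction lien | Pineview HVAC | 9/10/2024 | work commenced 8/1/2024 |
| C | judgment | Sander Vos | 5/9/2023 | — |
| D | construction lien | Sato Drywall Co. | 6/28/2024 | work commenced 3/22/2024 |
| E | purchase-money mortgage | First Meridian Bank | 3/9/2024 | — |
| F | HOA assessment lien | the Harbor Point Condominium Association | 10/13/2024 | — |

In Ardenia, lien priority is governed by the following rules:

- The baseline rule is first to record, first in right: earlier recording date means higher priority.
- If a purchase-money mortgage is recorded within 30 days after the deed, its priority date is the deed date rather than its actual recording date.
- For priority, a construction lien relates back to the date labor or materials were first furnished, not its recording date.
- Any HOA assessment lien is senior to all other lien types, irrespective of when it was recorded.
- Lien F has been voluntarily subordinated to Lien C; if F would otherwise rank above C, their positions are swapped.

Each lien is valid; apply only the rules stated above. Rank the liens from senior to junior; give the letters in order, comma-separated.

Adjusting effective dates: B is treated as recorded 8/1/2024, the work-commencement date; D relates back to 3/22/2024 (work commenced); E was recorded 72 days after the deed — beyond 30 days — so no relation-back applies.
As an HOA assessment lien, F is senior to every other lien.
Ordering the rest by effective date: C (5/9/2023), E (3/9/2024), D (3/22/2024), A (5/10/2024), B (8/1/2024).
F is senior to C before the subordination, so the two trade places.

C, F, E, D, A, B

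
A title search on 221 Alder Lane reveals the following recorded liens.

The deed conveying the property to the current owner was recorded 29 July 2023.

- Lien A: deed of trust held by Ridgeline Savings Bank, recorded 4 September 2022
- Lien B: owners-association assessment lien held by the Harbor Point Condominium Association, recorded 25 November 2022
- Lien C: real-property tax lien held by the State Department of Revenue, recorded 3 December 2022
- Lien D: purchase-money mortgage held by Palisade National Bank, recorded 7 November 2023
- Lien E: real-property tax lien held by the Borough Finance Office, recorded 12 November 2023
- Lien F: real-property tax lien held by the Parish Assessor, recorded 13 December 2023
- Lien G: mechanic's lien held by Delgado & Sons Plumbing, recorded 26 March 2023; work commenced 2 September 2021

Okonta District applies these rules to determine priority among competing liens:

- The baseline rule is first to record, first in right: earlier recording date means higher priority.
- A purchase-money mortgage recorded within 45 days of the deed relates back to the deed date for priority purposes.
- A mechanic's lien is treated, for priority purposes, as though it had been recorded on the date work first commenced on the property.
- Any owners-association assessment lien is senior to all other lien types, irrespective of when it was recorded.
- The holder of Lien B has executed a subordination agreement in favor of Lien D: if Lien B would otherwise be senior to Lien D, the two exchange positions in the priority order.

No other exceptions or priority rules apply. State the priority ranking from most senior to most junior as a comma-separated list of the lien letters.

D, G, A, C, B, E, F

Effective dates after the stated exceptions: D was recorded 101 days after the deed, outside the 45-day window, so it keeps its recording date; G's effective date is 2 September 2021, when work began.
B is an owners-association assessment lien, so it outranks all other liens regardless of date.
The other liens, earliest effective date first: G (2 September 2021), A (4 September 2022), C (3 December 2022), D (7 November 2023), E (12 November 2023), F (13 December 2023).
The subordination applies — B was senior to D — so B and D swap.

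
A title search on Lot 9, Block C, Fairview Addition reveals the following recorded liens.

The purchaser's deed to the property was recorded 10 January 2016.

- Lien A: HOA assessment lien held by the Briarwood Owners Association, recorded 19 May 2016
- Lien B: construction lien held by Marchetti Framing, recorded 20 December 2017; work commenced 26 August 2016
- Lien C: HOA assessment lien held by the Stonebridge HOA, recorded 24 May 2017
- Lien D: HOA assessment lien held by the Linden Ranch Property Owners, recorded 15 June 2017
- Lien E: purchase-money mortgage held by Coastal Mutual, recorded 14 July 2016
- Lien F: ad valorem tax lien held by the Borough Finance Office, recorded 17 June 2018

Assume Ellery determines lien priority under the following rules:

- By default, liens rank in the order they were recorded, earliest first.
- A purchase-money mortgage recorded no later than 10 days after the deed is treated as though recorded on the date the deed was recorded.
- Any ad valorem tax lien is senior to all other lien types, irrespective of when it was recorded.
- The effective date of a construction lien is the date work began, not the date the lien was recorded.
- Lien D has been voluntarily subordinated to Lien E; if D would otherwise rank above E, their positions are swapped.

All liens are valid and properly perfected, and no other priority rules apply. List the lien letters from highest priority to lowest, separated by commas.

F, A, E, B, C, D

Effective dates: B is treated as recorded 26 August 2016, the work-commencement date; E missed the 10-day window (186 days after the deed), so its recording date stands.
F, as an ad valorem tax lien, has superpriority and ranks first.
Ordering the rest by effective date: A (19 May 2016), E (14 July 2016), B (26 August 2016), C (24 May 2017), D (15 June 2017).
Since D is not senior to E, the subordination leaves the order unchanged.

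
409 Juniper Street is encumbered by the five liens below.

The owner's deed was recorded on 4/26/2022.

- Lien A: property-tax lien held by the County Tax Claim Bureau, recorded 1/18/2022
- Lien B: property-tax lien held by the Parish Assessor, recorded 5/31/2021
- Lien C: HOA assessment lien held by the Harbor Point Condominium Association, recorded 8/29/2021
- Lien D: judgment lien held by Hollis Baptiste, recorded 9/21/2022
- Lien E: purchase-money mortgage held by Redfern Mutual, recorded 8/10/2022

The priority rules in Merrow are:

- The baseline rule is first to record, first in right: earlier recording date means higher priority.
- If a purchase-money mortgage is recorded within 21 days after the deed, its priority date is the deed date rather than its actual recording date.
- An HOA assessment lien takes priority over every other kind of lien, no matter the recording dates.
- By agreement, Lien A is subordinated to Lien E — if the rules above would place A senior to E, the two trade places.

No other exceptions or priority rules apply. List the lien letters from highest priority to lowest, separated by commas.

C, B, E, A, D

Effective dates after the stated exceptions: E was recorded 106 days after the deed, outside the 21-day window, so it keeps its recording date.
C, as an HOA assessment lien, has superpriority and ranks first.
The other liens, earliest effective date first: B (5/31/2021), A (1/18/2022), E (8/10/2022), D (9/21/2022).
The subordination applies — A was senior to E — so A and E swap.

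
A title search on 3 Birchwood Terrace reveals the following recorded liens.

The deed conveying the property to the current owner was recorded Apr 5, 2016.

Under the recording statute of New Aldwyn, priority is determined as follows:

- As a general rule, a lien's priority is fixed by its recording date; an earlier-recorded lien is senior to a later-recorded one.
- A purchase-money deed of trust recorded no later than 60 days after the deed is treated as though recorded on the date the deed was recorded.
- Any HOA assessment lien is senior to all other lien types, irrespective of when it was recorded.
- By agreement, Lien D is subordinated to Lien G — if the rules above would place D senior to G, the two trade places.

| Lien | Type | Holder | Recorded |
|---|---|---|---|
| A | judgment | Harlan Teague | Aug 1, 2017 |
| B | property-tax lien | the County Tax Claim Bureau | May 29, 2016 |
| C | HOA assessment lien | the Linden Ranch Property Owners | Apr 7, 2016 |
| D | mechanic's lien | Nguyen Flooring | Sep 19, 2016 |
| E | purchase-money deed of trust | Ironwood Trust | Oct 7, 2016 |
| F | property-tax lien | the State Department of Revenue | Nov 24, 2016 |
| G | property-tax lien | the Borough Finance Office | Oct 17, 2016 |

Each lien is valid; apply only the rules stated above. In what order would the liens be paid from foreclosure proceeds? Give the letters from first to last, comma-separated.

Adjusting effective dates: E was recorded 185 days after the deed — beyond 60 days — so no relation-back applies.
As an HOA assessment lien, C is senior to every other lien.
Ordering the rest by effective date: B (May 29, 2016), D (Sep 19, 2016), E (Oct 7, 2016), G (Oct 17, 2016), F (Nov 24, 2016), A (Aug 1, 2017).
Because D would otherwise rank above G, the subordination swaps them.

C, B, G, E, D, F, A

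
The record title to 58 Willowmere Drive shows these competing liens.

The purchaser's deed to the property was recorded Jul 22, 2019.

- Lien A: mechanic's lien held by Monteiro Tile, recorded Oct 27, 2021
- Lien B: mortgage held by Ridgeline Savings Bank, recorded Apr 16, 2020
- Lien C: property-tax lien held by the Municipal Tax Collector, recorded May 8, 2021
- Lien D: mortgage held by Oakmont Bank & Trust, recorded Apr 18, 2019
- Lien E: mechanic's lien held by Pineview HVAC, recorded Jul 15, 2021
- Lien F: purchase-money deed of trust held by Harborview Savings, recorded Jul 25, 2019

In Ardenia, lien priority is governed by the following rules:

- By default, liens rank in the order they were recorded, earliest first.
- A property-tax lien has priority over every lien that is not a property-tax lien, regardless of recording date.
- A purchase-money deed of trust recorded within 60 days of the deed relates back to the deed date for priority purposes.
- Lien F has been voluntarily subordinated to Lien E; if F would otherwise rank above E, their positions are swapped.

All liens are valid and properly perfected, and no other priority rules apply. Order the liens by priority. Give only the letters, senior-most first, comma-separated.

Effective dates: F was recorded within the 60-day window, so its effective date is the deed date Jul 22, 2019.
As a property-tax lien, C is senior to every other lien.
Among the remaining liens, by effective date: D (Apr 18, 2019), F (Jul 22, 2019), B (Apr 16, 2020), E (Jul 15, 2021), A (Oct 27, 2021).
The subordination applies — F was senior to E — so F and E swap.

C, D, E, B, F, A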